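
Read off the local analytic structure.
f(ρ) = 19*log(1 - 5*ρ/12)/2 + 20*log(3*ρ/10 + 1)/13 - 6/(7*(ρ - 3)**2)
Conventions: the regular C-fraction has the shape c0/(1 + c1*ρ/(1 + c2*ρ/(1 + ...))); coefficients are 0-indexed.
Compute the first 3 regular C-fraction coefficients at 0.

The regular C-fraction coefficients are [-2/21, -23327/624, 2701822703/72780240].

Taylor coefficients (expand at 0): a_0 = -2/21, a_1 = -23327/6552, a_2 = -80863/87360.
c0 = a_0 = -2/21. Peel one level at a time: if S = 1 + c*ρ/S' with S'(0) = 1, then c is the ρ-coefficient of S and S' = c*ρ/(S - 1).
S_1 = c0/f = 1 + (-23327/624)*ρ + (2701822703/1946880)*ρ^2 + ...; c1 = -23327/624.
S_2 = c1*ρ/(S_1 - 1) = 1 + (2701822703/72780240)*ρ + ...; c2 = 2701822703/72780240.


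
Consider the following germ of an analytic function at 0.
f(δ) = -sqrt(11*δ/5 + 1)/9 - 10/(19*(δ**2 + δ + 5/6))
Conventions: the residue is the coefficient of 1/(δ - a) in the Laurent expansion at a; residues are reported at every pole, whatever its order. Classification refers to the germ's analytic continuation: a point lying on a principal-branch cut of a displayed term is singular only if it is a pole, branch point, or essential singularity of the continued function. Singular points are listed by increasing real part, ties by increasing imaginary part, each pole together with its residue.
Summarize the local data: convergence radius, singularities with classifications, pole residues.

Denominator factor (δ**2 + δ + 5/6): discriminant -7/3, complex-conjugate roots (-1/2) + ((1/6)*sqrt(21))*i and (-1/2) - ((1/6)*sqrt(21))*i; poles of order 1, moduli (1/6)*sqrt(30) and (1/6)*sqrt(30).
Branch term (-1/9)*sqrt(1 - δ/(-5/11)): its argument vanishes at δ = -5/11, a square-root branch point, modulus 5/11.
The radius of convergence is the smallest modulus among the singular points: 5/11.
The branch term is analytic at (-1/2) - ((1/6)*sqrt(21))*i and contributes nothing to the residue; only the rational part matters.
The factor δ**2 + δ + 5/6 splits as (δ - a)(δ - a') with a = (-1/2) - ((1/6)*sqrt(21))*i, a' = (-1/2) + ((1/6)*sqrt(21))*i. At the order-1 pole a set g(δ) = (δ - a)*(rational part) = [-10/19] / (δ - a').
Simple pole: residue = g(a) at a = (-1/2) - ((1/6)*sqrt(21))*i, which is -((10/133)*sqrt(21))*i.
The branch term is analytic at (-1/2) + ((1/6)*sqrt(21))*i and contributes nothing to the residue; only the rational part matters.
The factor δ**2 + δ + 5/6 splits as (δ - a)(δ - a') with a = (-1/2) + ((1/6)*sqrt(21))*i, a' = (-1/2) - ((1/6)*sqrt(21))*i. At the order-1 pole a set g(δ) = (δ - a)*(rational part) = [-10/19] / (δ - a').
Simple pole: residue = g(a) at a = (-1/2) + ((1/6)*sqrt(21))*i, which is ((10/133)*sqrt(21))*i.
List the singular points by increasing real part (a conjugate pair: the negative imaginary part first).

Radius of convergence at 0: 5/11.
At (-1/2) - ((1/6)*sqrt(21))*i: a pole of order 1; residue -((10/133)*sqrt(21))*i.
At (-1/2) + ((1/6)*sqrt(21))*i: a pole of order 1; residue ((10/133)*sqrt(21))*i.
At -5/11: an algebraic (square-root) branch point.


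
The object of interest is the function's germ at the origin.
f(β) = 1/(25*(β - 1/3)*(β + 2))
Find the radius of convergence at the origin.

Denominator factor (β - 1/3): pole of order 1 at 1/3, modulus 1/3.
Denominator factor (β + 2): pole of order 1 at -2, modulus 2.
The radius of convergence is the smallest modulus among the singular points: 1/3.

The radius of convergence is 1/3.


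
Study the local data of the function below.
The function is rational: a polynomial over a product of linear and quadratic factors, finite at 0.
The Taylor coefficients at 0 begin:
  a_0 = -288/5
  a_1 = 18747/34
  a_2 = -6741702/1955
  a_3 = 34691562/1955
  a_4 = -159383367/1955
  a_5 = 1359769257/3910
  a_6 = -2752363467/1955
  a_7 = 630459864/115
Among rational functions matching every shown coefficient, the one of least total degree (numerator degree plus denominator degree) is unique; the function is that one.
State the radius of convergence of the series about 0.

The radius of convergence is 1/3.

No rational of total degree below 6 reproduces all 8 coefficients; solving the [2/4] Pade equations on them gives f(γ) = (-7*γ**2/23 - 31*γ/34 - 32/15)/((γ + 1/3)**3*(γ + 1)), whose expansion matches every shown term.
Denominator factor (γ + 1): pole of order 1 at -1, modulus 1.
Denominator factor (γ + 1/3)^3: pole of order 3 at -1/3, modulus 1/3.
The radius of convergence is the smallest modulus among the singular points: 1/3.


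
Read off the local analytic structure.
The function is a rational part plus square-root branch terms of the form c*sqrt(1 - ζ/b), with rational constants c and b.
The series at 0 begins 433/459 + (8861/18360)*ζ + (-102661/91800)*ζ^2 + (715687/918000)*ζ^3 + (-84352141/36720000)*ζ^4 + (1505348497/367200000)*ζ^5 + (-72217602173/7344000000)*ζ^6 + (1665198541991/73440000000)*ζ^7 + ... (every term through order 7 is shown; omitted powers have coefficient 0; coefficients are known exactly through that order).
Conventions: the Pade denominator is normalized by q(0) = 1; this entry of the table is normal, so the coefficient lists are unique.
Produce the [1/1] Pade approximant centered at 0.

The Pade approximant has numerator coefficients [433/459, 3215815/1205096]; denominator coefficients [1, 102661/44305].

Taylor coefficients needed (read off): a_0 = 433/459, a_1 = 8861/18360, a_2 = -102661/91800.
Write the denominator as Q(ζ) = 1 + q1*ζ. Requiring Q*f - P = O(ζ^3) with deg P <= 1 kills the coefficients of ζ^2..ζ^2 in Q*f:
  ζ^2: a_2 + q1*a_1 = 0, i.e. -102661/91800 + (8861/18360)*q1 = 0.
Solving this linear system: q1 = 102661/44305.
The numerator is Q*f truncated at degree 1: P0 = a_0 = 433/459; P1 = a_1 + q1*a_0 = 3215815/1205096.


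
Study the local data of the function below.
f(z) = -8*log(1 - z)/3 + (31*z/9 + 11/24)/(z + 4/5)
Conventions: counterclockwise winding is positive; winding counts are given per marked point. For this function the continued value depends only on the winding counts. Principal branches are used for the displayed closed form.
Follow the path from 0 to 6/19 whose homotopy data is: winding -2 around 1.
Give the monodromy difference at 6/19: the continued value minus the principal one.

Continued minus principal equals (32/3)*pi*i.

The rational part is single-valued and drops out of the difference; each branch term changes only by its own monodromy.
(-8/3)*log(1 - z/(1)): each positive loop around 1 adds 2*pi*i to the log, so winding -2 contributes (-8/3)*(-2)*2*pi*i = (32/3)*pi*i.
Summing the contributions at z = 6/19 gives (32/3)*pi*i.


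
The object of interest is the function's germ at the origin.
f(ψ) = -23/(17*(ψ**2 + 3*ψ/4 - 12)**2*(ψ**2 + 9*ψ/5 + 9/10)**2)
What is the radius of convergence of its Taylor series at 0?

Denominator factor (ψ**2 + 3*ψ/4 - 12)^2: discriminant 777/16, real irrational roots -3/8 + (1/8)*sqrt(777) and -3/8 - (1/8)*sqrt(777); poles of order 2, moduli -3/8 + (1/8)*sqrt(777) and 3/8 + (1/8)*sqrt(777).
Denominator factor (ψ**2 + 9*ψ/5 + 9/10)^2: discriminant -9/25, complex-conjugate roots (-9/10) + (3/10)*i and (-9/10) - (3/10)*i; poles of order 2, moduli (3/10)*sqrt(10) and (3/10)*sqrt(10).
The radius of convergence is the smallest modulus among the singular points: (3/10)*sqrt(10).

The radius of convergence is (3/10)*sqrt(10).


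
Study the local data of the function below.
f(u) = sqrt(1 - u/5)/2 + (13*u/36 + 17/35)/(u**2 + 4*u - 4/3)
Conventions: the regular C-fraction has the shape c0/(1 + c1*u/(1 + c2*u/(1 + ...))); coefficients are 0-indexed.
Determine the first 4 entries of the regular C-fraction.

Taylor coefficients (expand at 0): a_0 = 19/140, a_1 = -475/336, a_2 = -12227/2800, a_3 = -112927/8000.
c0 = a_0 = 19/140. Peel one level at a time: if S = 1 + c*u/S' with S'(0) = 1, then c is the u-coefficient of S and S' = c*u/(S - 1).
S_1 = c0/f = 1 + (125/12)*u + (1924547/13680)*u^2 + ...; c1 = 125/12.
S_2 = c1*u/(S_1 - 1) = 1 + (-1924547/142500)*u + (-250251081/564062500)*u^2 + ...; c2 = -1924547/142500.
S_3 = c2*u/(S_2 - 1) = 1 + (-750753243/22853995625)*u + ...; c3 = -750753243/22853995625.

The regular C-fraction coefficients are [19/140, 125/12, -1924547/142500, -750753243/22853995625].


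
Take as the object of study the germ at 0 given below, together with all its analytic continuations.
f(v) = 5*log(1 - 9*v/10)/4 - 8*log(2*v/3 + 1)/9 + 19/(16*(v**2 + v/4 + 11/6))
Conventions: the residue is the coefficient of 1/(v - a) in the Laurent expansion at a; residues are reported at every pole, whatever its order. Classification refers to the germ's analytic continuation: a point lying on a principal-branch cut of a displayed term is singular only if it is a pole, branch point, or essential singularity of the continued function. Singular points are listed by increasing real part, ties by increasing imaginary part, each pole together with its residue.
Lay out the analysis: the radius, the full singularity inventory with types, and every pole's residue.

Denominator factor (v**2 + v/4 + 11/6): discriminant -349/48, complex-conjugate roots (-1/8) + ((1/24)*sqrt(1047))*i and (-1/8) - ((1/24)*sqrt(1047))*i; poles of order 1, moduli (1/6)*sqrt(66) and (1/6)*sqrt(66).
Branch term (-8/9)*log(1 - v/(-3/2)): its argument vanishes at v = -3/2, a logarithmic branch point, modulus 3/2.
Branch term (5/4)*log(1 - v/(10/9)): its argument vanishes at v = 10/9, a logarithmic branch point, modulus 10/9.
The radius of convergence is the smallest modulus among the singular points: 10/9.
The branch terms are analytic at (-1/8) - ((1/24)*sqrt(1047))*i and contribute nothing to the residue; only the rational part matters.
The factor v**2 + v/4 + 11/6 splits as (v - a)(v - a') with a = (-1/8) - ((1/24)*sqrt(1047))*i, a' = (-1/8) + ((1/24)*sqrt(1047))*i. At the order-1 pole a set g(v) = (v - a)*(rational part) = [19/16] / (v - a').
Simple pole: residue = g(a) at a = (-1/8) - ((1/24)*sqrt(1047))*i, which is ((19/1396)*sqrt(1047))*i.
The branch terms are analytic at (-1/8) + ((1/24)*sqrt(1047))*i and contribute nothing to the residue; only the rational part matters.
The factor v**2 + v/4 + 11/6 splits as (v - a)(v - a') with a = (-1/8) + ((1/24)*sqrt(1047))*i, a' = (-1/8) - ((1/24)*sqrt(1047))*i. At the order-1 pole a set g(v) = (v - a)*(rational part) = [19/16] / (v - a').
Simple pole: residue = g(a) at a = (-1/8) + ((1/24)*sqrt(1047))*i, which is -((19/1396)*sqrt(1047))*i.
List the singular points by increasing real part (a conjugate pair: the negative imaginary part first).

Radius of convergence at 0: 10/9.
At -3/2: a logarithmic branch point.
At (-1/8) - ((1/24)*sqrt(1047))*i: a pole of order 1; residue ((19/1396)*sqrt(1047))*i.
At (-1/8) + ((1/24)*sqrt(1047))*i: a pole of order 1; residue -((19/1396)*sqrt(1047))*i.
At 10/9: a logarithmic branch point.


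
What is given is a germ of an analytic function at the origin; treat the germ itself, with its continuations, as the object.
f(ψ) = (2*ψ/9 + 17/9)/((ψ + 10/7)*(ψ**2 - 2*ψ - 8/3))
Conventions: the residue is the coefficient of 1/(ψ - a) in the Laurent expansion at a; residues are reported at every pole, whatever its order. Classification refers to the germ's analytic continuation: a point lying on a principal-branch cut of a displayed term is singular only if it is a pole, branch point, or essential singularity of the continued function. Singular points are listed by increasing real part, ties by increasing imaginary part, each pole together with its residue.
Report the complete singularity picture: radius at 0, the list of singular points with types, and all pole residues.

Radius of convergence at 0: -1 + (1/3)*sqrt(33).
At -10/7: a pole of order 1; residue 231/328.
At 1 - (1/3)*sqrt(33): a pole of order 1; residue -231/656 - (5705/64944)*sqrt(33).
At 1 + (1/3)*sqrt(33): a pole of order 1; residue -231/656 + (5705/64944)*sqrt(33).

Denominator factor (ψ + 10/7): pole of order 1 at -10/7, modulus 10/7.
Denominator factor (ψ**2 - 2*ψ - 8/3): discriminant 44/3, real irrational roots 1 + (1/3)*sqrt(33) and 1 - (1/3)*sqrt(33); poles of order 1, moduli 1 + (1/3)*sqrt(33) and -1 + (1/3)*sqrt(33).
The radius of convergence is the smallest modulus among the singular points: -1 + (1/3)*sqrt(33).
At the order-1 pole -10/7 set g(ψ) = (ψ - (-10/7))*f(ψ) = (2*ψ/9 + 17/9)/(ψ**2 - 2*ψ - 8/3).
Simple pole: residue = g(a) at a = -10/7, which is 231/328.
The factor ψ**2 - 2*ψ - 8/3 splits as (ψ - a)(ψ - a') with a = 1 - (1/3)*sqrt(33), a' = 1 + (1/3)*sqrt(33). At the order-1 pole a set g(ψ) = (ψ - a)*f(ψ) = [(2*ψ/9 + 17/9)/(ψ + 10/7)] / (ψ - a').
Simple pole: residue = g(a) at a = 1 - (1/3)*sqrt(33), which is -231/656 - (5705/64944)*sqrt(33).
The factor ψ**2 - 2*ψ - 8/3 splits as (ψ - a)(ψ - a') with a = 1 + (1/3)*sqrt(33), a' = 1 - (1/3)*sqrt(33). At the order-1 pole a set g(ψ) = (ψ - a)*f(ψ) = [(2*ψ/9 + 17/9)/(ψ + 10/7)] / (ψ - a').
Simple pole: residue = g(a) at a = 1 + (1/3)*sqrt(33), which is -231/656 + (5705/64944)*sqrt(33).
List the singular points by increasing real part (a conjugate pair: the negative imaginary part first).


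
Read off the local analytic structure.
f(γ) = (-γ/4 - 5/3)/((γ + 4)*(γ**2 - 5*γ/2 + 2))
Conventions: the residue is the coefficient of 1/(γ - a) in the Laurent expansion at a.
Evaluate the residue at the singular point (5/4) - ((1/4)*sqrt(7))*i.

The factor γ**2 - 5*γ/2 + 2 splits as (γ - a)(γ - a') with a = (5/4) - ((1/4)*sqrt(7))*i, a' = (5/4) + ((1/4)*sqrt(7))*i. At the order-1 pole a set g(γ) = (γ - a)*f(γ) = [(-γ/4 - 5/3)/(γ + 4)] / (γ - a').
Simple pole: residue = g(a) at a = (5/4) - ((1/4)*sqrt(7))*i, which is (1/84) - ((3/28)*sqrt(7))*i.

The residue is (1/84) - ((3/28)*sqrt(7))*i.


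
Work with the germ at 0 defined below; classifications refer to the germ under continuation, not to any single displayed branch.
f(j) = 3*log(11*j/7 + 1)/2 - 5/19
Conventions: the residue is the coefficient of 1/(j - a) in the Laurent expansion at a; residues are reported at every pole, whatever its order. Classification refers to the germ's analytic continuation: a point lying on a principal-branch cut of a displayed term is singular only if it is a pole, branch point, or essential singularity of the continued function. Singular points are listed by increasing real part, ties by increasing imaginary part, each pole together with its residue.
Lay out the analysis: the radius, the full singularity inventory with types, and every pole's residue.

Radius of convergence at 0: 7/11.
At -7/11: a logarithmic branch point.

Branch term (3/2)*log(1 - j/(-7/11)): its argument vanishes at j = -7/11, a logarithmic branch point, modulus 7/11.
The radius of convergence is the smallest modulus among the singular points: 7/11.


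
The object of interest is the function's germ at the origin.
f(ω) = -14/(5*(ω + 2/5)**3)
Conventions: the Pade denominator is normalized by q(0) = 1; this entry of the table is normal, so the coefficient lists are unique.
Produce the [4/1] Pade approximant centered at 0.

The Pade approximant has numerator coefficients [-175/4, 175, -7875/16, 4375/4, -109375/64]; denominator coefficients [1, 7/2].

Taylor coefficients needed (expand at 0): a_0 = -175/4, a_1 = 2625/8, a_2 = -13125/8, a_3 = 109375/16, a_4 = -1640625/64, a_5 = 11484375/128.
Write the denominator as Q(ω) = 1 + q1*ω. Requiring Q*f - P = O(ω^6) with deg P <= 4 kills the coefficients of ω^5..ω^5 in Q*f:
  ω^5: a_5 + q1*a_4 = 0, i.e. 11484375/128 + (-1640625/64)*q1 = 0.
Solving this linear system: q1 = 7/2.
The numerator is Q*f truncated at degree 4: P0 = a_0 = -175/4; P1 = a_1 + q1*a_0 = 175; P2 = a_2 + q1*a_1 = -7875/16; P3 = a_3 + q1*a_2 = 4375/4; P4 = a_4 + q1*a_3 = -109375/64.


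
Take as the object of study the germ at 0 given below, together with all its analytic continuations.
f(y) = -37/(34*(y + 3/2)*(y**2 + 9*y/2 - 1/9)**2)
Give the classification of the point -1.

Denominator factors: y + 3/2 = 1/2 at y = -1; y**2 + 9*y/2 - 1/9 = -65/18 at y = -1 — none vanishes.
So the germ continues analytically to -1.

The point is a regular point.


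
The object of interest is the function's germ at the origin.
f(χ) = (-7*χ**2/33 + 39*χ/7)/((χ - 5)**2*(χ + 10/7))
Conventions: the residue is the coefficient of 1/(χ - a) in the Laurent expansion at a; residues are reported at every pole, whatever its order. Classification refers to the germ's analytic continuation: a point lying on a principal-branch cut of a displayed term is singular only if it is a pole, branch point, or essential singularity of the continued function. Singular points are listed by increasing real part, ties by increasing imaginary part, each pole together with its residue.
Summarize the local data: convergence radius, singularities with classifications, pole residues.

Denominator factor (χ + 10/7): pole of order 1 at -10/7, modulus 10/7.
Denominator factor (χ - 5)^2: pole of order 2 at 5, modulus 5.
The radius of convergence is the smallest modulus among the singular points: 10/7.
At the order-1 pole -10/7 set g(χ) = (χ - (-10/7))*f(χ) = (-7*χ**2/33 + 39*χ/7)/(χ - 5)**2.
Simple pole: residue = g(a) at a = -10/7, which is -2714/13365.
At the order-2 pole 5 set g(χ) = (χ - (5))^2*f(χ) = (-7*χ**2/33 + 39*χ/7)/(χ + 10/7).
Order-2 pole: residue = g'(a); g'(5) = -11/1215, so the residue is -11/1215.
List the singular points by increasing real part (a conjugate pair: the negative imaginary part first).

Radius of convergence at 0: 10/7.
At -10/7: a pole of order 1; residue -2714/13365.
At 5: a pole of order 2; residue -11/1215.


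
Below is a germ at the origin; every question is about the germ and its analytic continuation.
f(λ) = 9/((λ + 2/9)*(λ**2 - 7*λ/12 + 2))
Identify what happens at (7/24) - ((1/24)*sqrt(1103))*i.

The point is a pole of order 1.

The denominator factor λ**2 - 7*λ/12 + 2 vanishes at (7/24) - ((1/24)*sqrt(1103))*i and appears to the power 1; the numerator there equals 9, nonzero, and no other factor vanishes.
Hence a pole whose order is the multiplicity, 1.


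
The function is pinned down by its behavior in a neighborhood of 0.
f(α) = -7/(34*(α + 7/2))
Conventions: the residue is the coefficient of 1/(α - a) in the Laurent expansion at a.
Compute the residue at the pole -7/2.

The residue is -7/34.

At the order-1 pole -7/2 set g(α) = (α - (-7/2))*f(α) = -7/34.
Simple pole: residue = g(a) at a = -7/2, which is -7/34.


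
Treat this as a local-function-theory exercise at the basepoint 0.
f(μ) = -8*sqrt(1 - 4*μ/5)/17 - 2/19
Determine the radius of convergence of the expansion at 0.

Branch term (-8/17)*sqrt(1 - μ/(5/4)): its argument vanishes at μ = 5/4, a square-root branch point, modulus 5/4.
The radius of convergence is the smallest modulus among the singular points: 5/4.

The radius of convergence is 5/4.


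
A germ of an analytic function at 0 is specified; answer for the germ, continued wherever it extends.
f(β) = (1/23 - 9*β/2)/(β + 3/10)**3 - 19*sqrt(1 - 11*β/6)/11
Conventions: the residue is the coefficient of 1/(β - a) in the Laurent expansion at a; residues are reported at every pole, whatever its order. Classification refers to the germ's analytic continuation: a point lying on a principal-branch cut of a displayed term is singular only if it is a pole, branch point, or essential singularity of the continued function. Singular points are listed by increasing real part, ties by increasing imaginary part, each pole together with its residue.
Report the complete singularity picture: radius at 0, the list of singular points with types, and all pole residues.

Denominator factor (β + 3/10)^3: pole of order 3 at -3/10, modulus 3/10.
Branch term (-19/11)*sqrt(1 - β/(6/11)): its argument vanishes at β = 6/11, a square-root branch point, modulus 6/11.
The radius of convergence is the smallest modulus among the singular points: 3/10.
The branch term is analytic at -3/10 and contributes nothing to the residue; only the rational part matters.
At the order-3 pole -3/10 set g(β) = (β - (-3/10))^3*(rational part) = 1/23 - 9*β/2.
Order-3 pole: residue = g''(a)/2; g''(-3/10) = 0, so the residue is 0.
List the singular points by increasing real part (a conjugate pair: the negative imaginary part first).

Radius of convergence at 0: 3/10.
At -3/10: a pole of order 3; residue 0.
At 6/11: an algebraic (square-root) branch point.


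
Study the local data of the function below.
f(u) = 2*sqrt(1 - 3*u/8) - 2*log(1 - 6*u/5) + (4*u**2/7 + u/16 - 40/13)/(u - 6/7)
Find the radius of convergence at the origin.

The radius of convergence is 5/6.

Denominator factor (u - 6/7): pole of order 1 at 6/7, modulus 6/7.
Branch term (2)*sqrt(1 - u/(8/3)): its argument vanishes at u = 8/3, a square-root branch point, modulus 8/3.
Branch term (-2)*log(1 - u/(5/6)): its argument vanishes at u = 5/6, a logarithmic branch point, modulus 5/6.
The radius of convergence is the smallest modulus among the singular points: 5/6.


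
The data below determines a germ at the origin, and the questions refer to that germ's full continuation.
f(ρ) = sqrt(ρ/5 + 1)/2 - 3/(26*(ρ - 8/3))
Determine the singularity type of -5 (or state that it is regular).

The point is an algebraic (square-root) branch point.

The term (1/2)*sqrt(1 - ρ/(-5)) has argument 1 - -5/(-5) = 0 at -5: a square-root (algebraic, two-sheeted) branch point; the remaining terms are analytic or single-valued there.


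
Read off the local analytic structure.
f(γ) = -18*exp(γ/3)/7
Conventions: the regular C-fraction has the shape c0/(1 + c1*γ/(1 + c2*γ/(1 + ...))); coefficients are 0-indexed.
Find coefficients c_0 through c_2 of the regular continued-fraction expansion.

The regular C-fraction coefficients are [-18/7, -1/3, 1/6].

Taylor coefficients (expand at 0): a_0 = -18/7, a_1 = -6/7, a_2 = -1/7.
c0 = a_0 = -18/7. Peel one level at a time: if S = 1 + c*γ/S' with S'(0) = 1, then c is the γ-coefficient of S and S' = c*γ/(S - 1).
S_1 = c0/f = 1 + (-1/3)*γ + (1/18)*γ^2 + ...; c1 = -1/3.
S_2 = c1*γ/(S_1 - 1) = 1 + (1/6)*γ + ...; c2 = 1/6.


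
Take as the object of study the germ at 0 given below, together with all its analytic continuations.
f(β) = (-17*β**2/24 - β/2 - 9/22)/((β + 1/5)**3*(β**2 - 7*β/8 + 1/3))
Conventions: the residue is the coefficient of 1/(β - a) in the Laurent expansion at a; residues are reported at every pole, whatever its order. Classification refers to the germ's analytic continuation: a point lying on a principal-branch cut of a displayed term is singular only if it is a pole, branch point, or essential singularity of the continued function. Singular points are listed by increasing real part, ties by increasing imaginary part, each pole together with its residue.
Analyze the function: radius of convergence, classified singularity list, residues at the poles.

Radius of convergence at 0: 1/5.
At -1/5: a pole of order 3; residue -1729622500/391724179.
At (7/16) - ((1/48)*sqrt(327))*i: a pole of order 1; residue (864811250/391724179) - ((3098777750/42697935511)*sqrt(327))*i.
At (7/16) + ((1/48)*sqrt(327))*i: a pole of order 1; residue (864811250/391724179) + ((3098777750/42697935511)*sqrt(327))*i.

Denominator factor (β**2 - 7*β/8 + 1/3): discriminant -109/192, complex-conjugate roots (7/16) + ((1/48)*sqrt(327))*i and (7/16) - ((1/48)*sqrt(327))*i; poles of order 1, moduli (1/3)*sqrt(3) and (1/3)*sqrt(3).
Denominator factor (β + 1/5)^3: pole of order 3 at -1/5, modulus 1/5.
The radius of convergence is the smallest modulus among the singular points: 1/5.
At the order-3 pole -1/5 set g(β) = (β - (-1/5))^3*f(β) = (-17*β**2/24 - β/2 - 9/22)/(β**2 - 7*β/8 + 1/3).
Order-3 pole: residue = g''(a)/2; g''(-1/5) = -3459245000/391724179, so the residue is -1729622500/391724179.
The factor β**2 - 7*β/8 + 1/3 splits as (β - a)(β - a') with a = (7/16) - ((1/48)*sqrt(327))*i, a' = (7/16) + ((1/48)*sqrt(327))*i. At the order-1 pole a set g(β) = (β - a)*f(β) = [(-17*β**2/24 - β/2 - 9/22)/(β + 1/5)**3] / (β - a').
Simple pole: residue = g(a) at a = (7/16) - ((1/48)*sqrt(327))*i, which is (864811250/391724179) - ((3098777750/42697935511)*sqrt(327))*i.
The factor β**2 - 7*β/8 + 1/3 splits as (β - a)(β - a') with a = (7/16) + ((1/48)*sqrt(327))*i, a' = (7/16) - ((1/48)*sqrt(327))*i. At the order-1 pole a set g(β) = (β - a)*f(β) = [(-17*β**2/24 - β/2 - 9/22)/(β + 1/5)**3] / (β - a').
Simple pole: residue = g(a) at a = (7/16) + ((1/48)*sqrt(327))*i, which is (864811250/391724179) + ((3098777750/42697935511)*sqrt(327))*i.
List the singular points by increasing real part (a conjugate pair: the negative imaginary part first).


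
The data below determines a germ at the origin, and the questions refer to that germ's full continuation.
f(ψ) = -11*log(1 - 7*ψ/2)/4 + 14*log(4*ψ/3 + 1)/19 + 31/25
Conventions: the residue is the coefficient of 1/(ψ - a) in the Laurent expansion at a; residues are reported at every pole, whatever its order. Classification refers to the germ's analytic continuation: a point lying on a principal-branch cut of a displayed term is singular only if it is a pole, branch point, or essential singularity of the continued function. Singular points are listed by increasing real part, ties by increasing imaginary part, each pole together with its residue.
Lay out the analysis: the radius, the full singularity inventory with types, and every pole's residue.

Radius of convergence at 0: 2/7.
At -3/4: a logarithmic branch point.
At 2/7: a logarithmic branch point.

Branch term (14/19)*log(1 - ψ/(-3/4)): its argument vanishes at ψ = -3/4, a logarithmic branch point, modulus 3/4.
Branch term (-11/4)*log(1 - ψ/(2/7)): its argument vanishes at ψ = 2/7, a logarithmic branch point, modulus 2/7.
The radius of convergence is the smallest modulus among the singular points: 2/7.
List the singular points by increasing real part (a conjugate pair: the negative imaginary part first).


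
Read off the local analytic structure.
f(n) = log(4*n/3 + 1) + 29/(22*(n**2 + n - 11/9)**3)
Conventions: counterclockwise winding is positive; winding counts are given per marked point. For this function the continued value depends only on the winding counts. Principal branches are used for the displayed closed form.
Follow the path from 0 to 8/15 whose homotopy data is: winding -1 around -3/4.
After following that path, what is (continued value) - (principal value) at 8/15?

Continued minus principal equals -(2)*pi*i.

The rational part is single-valued and drops out of the difference; each branch term changes only by its own monodromy.
(1)*log(1 - n/(-3/4)): each positive loop around -3/4 adds 2*pi*i to the log, so winding -1 contributes (1)*(-1)*2*pi*i = -(2)*pi*i.
Summing the contributions at n = 8/15 gives -(2)*pi*i.


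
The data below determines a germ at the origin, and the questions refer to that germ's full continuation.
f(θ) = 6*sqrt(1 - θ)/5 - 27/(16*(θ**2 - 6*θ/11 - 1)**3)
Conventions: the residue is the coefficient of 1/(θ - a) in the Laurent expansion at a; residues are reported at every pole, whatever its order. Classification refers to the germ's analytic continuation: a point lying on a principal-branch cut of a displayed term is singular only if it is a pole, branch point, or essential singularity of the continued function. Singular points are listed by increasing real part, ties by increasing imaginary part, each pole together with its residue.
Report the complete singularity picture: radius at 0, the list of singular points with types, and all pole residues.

Denominator factor (θ**2 - 6*θ/11 - 1)^3: discriminant 520/121, real irrational roots 3/11 + (1/11)*sqrt(130) and 3/11 - (1/11)*sqrt(130); poles of order 3, moduli 3/11 + (1/11)*sqrt(130) and -3/11 + (1/11)*sqrt(130).
Branch term (6/5)*sqrt(1 - θ/(1)): its argument vanishes at θ = 1, a square-root branch point, modulus 1.
The radius of convergence is the smallest modulus among the singular points: -3/11 + (1/11)*sqrt(130).
The branch term is analytic at 3/11 - (1/11)*sqrt(130) and contributes nothing to the residue; only the rational part matters.
The factor θ**2 - 6*θ/11 - 1 splits as (θ - a)(θ - a') with a = 3/11 - (1/11)*sqrt(130), a' = 3/11 + (1/11)*sqrt(130). At the order-3 pole a set g(θ) = (θ - a)^3*(rational part) = [-27/16] / (θ - a')^3.
Order-3 pole: residue = g''(a)/2; g''(3/11 - (1/11)*sqrt(130)) = (13045131/281216000)*sqrt(130), so the residue is (13045131/562432000)*sqrt(130).
The branch term is analytic at 3/11 + (1/11)*sqrt(130) and contributes nothing to the residue; only the rational part matters.
The factor θ**2 - 6*θ/11 - 1 splits as (θ - a)(θ - a') with a = 3/11 + (1/11)*sqrt(130), a' = 3/11 - (1/11)*sqrt(130). At the order-3 pole a set g(θ) = (θ - a)^3*(rational part) = [-27/16] / (θ - a')^3.
Order-3 pole: residue = g''(a)/2; g''(3/11 + (1/11)*sqrt(130)) = -(13045131/281216000)*sqrt(130), so the residue is -(13045131/562432000)*sqrt(130).
List the singular points by increasing real part (a conjugate pair: the negative imaginary part first).

Radius of convergence at 0: -3/11 + (1/11)*sqrt(130).
At 3/11 - (1/11)*sqrt(130): a pole of order 3; residue (13045131/562432000)*sqrt(130).
At 1: an algebraic (square-root) branch point.
At 3/11 + (1/11)*sqrt(130): a pole of order 3; residue -(13045131/562432000)*sqrt(130).


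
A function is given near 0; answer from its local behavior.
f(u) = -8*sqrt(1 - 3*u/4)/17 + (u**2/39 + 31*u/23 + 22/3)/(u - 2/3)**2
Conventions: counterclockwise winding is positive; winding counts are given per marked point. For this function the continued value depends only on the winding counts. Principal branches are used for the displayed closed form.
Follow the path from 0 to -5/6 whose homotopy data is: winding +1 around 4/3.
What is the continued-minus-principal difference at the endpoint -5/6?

The rational part is single-valued and drops out of the difference; each branch term changes only by its own monodromy.
(-8/17)*sqrt(1 - u/(4/3)): winding +1 is odd, the square root flips sign, contributing -2*(-8/17)*sqrt(1 - (-5/6)/(4/3)) = -2*(-8/17)*sqrt(13/8) = (4/17)*sqrt(26).
Summing the contributions at u = -5/6 gives (4/17)*sqrt(26).

Continued minus principal equals (4/17)*sqrt(26).


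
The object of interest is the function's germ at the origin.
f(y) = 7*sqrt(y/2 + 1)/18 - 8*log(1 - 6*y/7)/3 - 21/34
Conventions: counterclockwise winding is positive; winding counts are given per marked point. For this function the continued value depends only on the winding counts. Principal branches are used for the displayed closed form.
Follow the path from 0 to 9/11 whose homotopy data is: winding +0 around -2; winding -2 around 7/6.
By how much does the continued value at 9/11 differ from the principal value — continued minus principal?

The rational part is single-valued and drops out of the difference; each branch term changes only by its own monodromy.
(7/18)*sqrt(1 - y/(-2)): winding +0 is even, the square root returns to the same sheet, contribution 0.
(-8/3)*log(1 - y/(7/6)): each positive loop around 7/6 adds 2*pi*i to the log, so winding -2 contributes (-8/3)*(-2)*2*pi*i = (32/3)*pi*i.
Summing the contributions at y = 9/11 gives (32/3)*pi*i.

Continued minus principal equals (32/3)*pi*i.


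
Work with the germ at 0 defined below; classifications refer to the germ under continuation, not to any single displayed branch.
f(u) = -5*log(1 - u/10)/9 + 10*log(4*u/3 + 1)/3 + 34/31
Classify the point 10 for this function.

The point is a logarithmic branch point.

The term (-5/9)*log(1 - u/(10)) has argument 1 - 10/(10) = 0 at 10: a logarithmic (infinitely-sheeted) branch point; the remaining terms are analytic or single-valued there.


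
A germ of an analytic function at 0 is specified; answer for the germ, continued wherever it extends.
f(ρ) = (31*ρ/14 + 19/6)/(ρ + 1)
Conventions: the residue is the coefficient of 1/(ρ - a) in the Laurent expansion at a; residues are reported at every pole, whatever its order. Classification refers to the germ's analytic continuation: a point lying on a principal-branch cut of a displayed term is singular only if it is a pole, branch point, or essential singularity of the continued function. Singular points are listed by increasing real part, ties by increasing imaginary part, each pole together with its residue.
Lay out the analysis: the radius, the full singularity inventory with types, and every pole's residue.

Radius of convergence at 0: 1.
At -1: a pole of order 1; residue 20/21.

Denominator factor (ρ + 1): pole of order 1 at -1, modulus 1.
The radius of convergence is the smallest modulus among the singular points: 1.
At the order-1 pole -1 set g(ρ) = (ρ - (-1))*f(ρ) = 31*ρ/14 + 19/6.
Simple pole: residue = g(a) at a = -1, which is 20/21.


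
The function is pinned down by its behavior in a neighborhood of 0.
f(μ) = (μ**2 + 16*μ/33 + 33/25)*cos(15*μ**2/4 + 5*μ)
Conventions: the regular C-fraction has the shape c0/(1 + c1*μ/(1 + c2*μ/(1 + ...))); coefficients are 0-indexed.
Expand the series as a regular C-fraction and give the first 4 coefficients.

Taylor coefficients (expand at 0): a_0 = 33/25, a_1 = 16/33, a_2 = -31/2, a_3 = -4067/132.
c0 = a_0 = 33/25. Peel one level at a time: if S = 1 + c*μ/S' with S'(0) = 1, then c is the μ-coefficient of S and S' = c*μ/(S - 1).
S_1 = c0/f = 1 + (-400/1089)*μ + (28171175/2371842)*μ^2 + ...; c1 = -400/1089.
S_2 = c1*μ/(S_1 - 1) = 1 + (1126847/34848)*μ + (1111601/1024)*μ^2 + ...; c2 = 1126847/34848.
S_3 = c2*μ/(S_2 - 1) = 1 + (-1210533489/36059104)*μ + ...; c3 = -1210533489/36059104.

The regular C-fraction coefficients are [33/25, -400/1089, 1126847/34848, -1210533489/36059104].


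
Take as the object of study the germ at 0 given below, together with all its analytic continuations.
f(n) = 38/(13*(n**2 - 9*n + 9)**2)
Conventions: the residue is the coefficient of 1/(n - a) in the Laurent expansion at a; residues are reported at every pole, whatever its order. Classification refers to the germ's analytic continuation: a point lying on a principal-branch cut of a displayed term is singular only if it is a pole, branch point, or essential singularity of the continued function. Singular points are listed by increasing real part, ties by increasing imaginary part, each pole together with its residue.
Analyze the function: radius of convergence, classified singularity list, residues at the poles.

Radius of convergence at 0: 9/2 - (3/2)*sqrt(5).
At 9/2 - (3/2)*sqrt(5): a pole of order 2; residue (76/8775)*sqrt(5).
At 9/2 + (3/2)*sqrt(5): a pole of order 2; residue -(76/8775)*sqrt(5).

Denominator factor (n**2 - 9*n + 9)^2: discriminant 45, real irrational roots 9/2 + (3/2)*sqrt(5) and 9/2 - (3/2)*sqrt(5); poles of order 2, moduli 9/2 + (3/2)*sqrt(5) and 9/2 - (3/2)*sqrt(5).
The radius of convergence is the smallest modulus among the singular points: 9/2 - (3/2)*sqrt(5).
The factor n**2 - 9*n + 9 splits as (n - a)(n - a') with a = 9/2 - (3/2)*sqrt(5), a' = 9/2 + (3/2)*sqrt(5). At the order-2 pole a set g(n) = (n - a)^2*f(n) = [38/13] / (n - a')^2.
Order-2 pole: residue = g'(a); g'(9/2 - (3/2)*sqrt(5)) = (76/8775)*sqrt(5), so the residue is (76/8775)*sqrt(5).
The factor n**2 - 9*n + 9 splits as (n - a)(n - a') with a = 9/2 + (3/2)*sqrt(5), a' = 9/2 - (3/2)*sqrt(5). At the order-2 pole a set g(n) = (n - a)^2*f(n) = [38/13] / (n - a')^2.
Order-2 pole: residue = g'(a); g'(9/2 + (3/2)*sqrt(5)) = -(76/8775)*sqrt(5), so the residue is -(76/8775)*sqrt(5).
List the singular points by increasing real part (a conjugate pair: the negative imaginary part first).


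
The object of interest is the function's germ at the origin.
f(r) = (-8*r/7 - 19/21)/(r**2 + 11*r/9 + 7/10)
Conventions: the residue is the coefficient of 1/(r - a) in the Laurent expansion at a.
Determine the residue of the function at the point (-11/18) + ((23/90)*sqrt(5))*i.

The factor r**2 + 11*r/9 + 7/10 splits as (r - a)(r - a') with a = (-11/18) + ((23/90)*sqrt(5))*i, a' = (-11/18) - ((23/90)*sqrt(5))*i. At the order-1 pole a set g(r) = (r - a)*f(r) = [-8*r/7 - 19/21] / (r - a').
Simple pole: residue = g(a) at a = (-11/18) + ((23/90)*sqrt(5))*i, which is (-4/7) + ((13/161)*sqrt(5))*i.

The residue is (-4/7) + ((13/161)*sqrt(5))*i.


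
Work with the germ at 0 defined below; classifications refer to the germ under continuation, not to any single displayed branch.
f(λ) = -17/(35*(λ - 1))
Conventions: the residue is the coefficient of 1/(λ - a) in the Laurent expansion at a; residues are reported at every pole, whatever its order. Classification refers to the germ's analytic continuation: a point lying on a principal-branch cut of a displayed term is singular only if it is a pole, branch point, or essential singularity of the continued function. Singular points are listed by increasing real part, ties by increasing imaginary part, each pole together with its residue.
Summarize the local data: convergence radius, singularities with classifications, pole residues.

Radius of convergence at 0: 1.
At 1: a pole of order 1; residue -17/35.

Denominator factor (λ - 1): pole of order 1 at 1, modulus 1.
The radius of convergence is the smallest modulus among the singular points: 1.
At the order-1 pole 1 set g(λ) = (λ - (1))*f(λ) = -17/35.
Simple pole: residue = g(a) at a = 1, which is -17/35.


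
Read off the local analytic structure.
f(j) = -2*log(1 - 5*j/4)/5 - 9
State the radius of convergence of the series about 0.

Branch term (-2/5)*log(1 - j/(4/5)): its argument vanishes at j = 4/5, a logarithmic branch point, modulus 4/5.
The radius of convergence is the smallest modulus among the singular points: 4/5.

The radius of convergence is 4/5.


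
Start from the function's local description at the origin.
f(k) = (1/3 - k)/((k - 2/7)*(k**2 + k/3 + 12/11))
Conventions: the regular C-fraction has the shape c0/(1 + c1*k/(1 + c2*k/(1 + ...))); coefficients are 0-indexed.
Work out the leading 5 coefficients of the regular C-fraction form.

The regular C-fraction coefficients are [-77/72, -7/36, -53/14, -2651/742, 114660/12773].

Taylor coefficients (expand at 0): a_0 = -77/72, a_1 = -539/2592, a_2 = -77231/93312, a_3 = -20514263/3359232, a_4 = -2455113815/120932352.
c0 = a_0 = -77/72. Peel one level at a time: if S = 1 + c*k/S' with S'(0) = 1, then c is the k-coefficient of S and S' = c*k/(S - 1).
S_1 = c0/f = 1 + (-7/36)*k + (-53/72)*k^2 + ...; c1 = -7/36.
S_2 = c1*k/(S_1 - 1) = 1 + (-53/14)*k + (-2651/196)*k^2 + ...; c2 = -53/14.
S_3 = c2*k/(S_2 - 1) = 1 + (-2651/742)*k + (90090/2809)*k^2 + ...; c3 = -2651/742.
S_4 = c3*k/(S_3 - 1) = 1 + (114660/12773)*k + ...; c4 = 114660/12773.


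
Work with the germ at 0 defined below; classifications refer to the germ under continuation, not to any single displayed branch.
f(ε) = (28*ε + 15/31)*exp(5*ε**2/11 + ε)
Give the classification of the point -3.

The point is a regular point.

There is no denominator, hence no pole anywhere.
The factor exp(5*ε**2/11 + ε) is entire.
So the germ continues analytically to -3.


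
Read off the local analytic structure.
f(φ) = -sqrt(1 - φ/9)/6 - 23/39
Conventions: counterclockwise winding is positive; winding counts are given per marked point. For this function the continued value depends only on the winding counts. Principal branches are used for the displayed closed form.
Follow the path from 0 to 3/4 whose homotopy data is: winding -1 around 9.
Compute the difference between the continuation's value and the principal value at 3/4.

The rational part is single-valued and drops out of the difference; each branch term changes only by its own monodromy.
(-1/6)*sqrt(1 - φ/(9)): winding -1 is odd, the square root flips sign, contributing -2*(-1/6)*sqrt(1 - (3/4)/(9)) = -2*(-1/6)*sqrt(11/12) = (1/18)*sqrt(33).
Summing the contributions at φ = 3/4 gives (1/18)*sqrt(33).

Continued minus principal equals (1/18)*sqrt(33).


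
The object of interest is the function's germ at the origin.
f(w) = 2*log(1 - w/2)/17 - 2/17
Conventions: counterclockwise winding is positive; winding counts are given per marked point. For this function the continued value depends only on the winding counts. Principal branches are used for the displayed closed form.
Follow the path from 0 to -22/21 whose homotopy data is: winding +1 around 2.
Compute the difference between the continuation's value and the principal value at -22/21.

The rational part is single-valued and drops out of the difference; each branch term changes only by its own monodromy.
(2/17)*log(1 - w/(2)): each positive loop around 2 adds 2*pi*i to the log, so winding +1 contributes (2/17)*(1)*2*pi*i = (4/17)*pi*i.
Summing the contributions at w = -22/21 gives (4/17)*pi*i.

Continued minus principal equals (4/17)*pi*i.
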